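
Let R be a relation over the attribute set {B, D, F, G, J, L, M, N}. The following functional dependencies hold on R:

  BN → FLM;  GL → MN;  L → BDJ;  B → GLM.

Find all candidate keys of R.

{B}⁺: B→GLM adds G, L, M; GL→MN adds N; L→BDJ adds D, J; BN→FLM adds F → {B, D, F, G, J, L, M, N}.
{L}⁺: L→BDJ adds B, D, J; B→GLM adds G, M; GL→MN adds N; BN→FLM adds F → {B, D, F, G, J, L, M, N}.
Any other superkey contains one of these as a subset, so there are no further candidate keys.

B, L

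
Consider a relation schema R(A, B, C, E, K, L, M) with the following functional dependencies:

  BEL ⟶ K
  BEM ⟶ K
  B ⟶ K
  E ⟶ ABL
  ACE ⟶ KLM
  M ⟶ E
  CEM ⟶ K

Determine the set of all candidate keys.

(C, E); (C, M)

Attribute C never appears on the right-hand side of any dependency, so C must belong to every candidate key.
{C}⁺ = {C}, which is not all of the schema, so we must add further attributes.
{C, E}⁺: E→ABL adds A, B, L; ACE→KLM adds K, M → {A, B, C, E, K, L, M}. Minimal: {E}⁺ = {A, B, E, K, L}; {C}⁺ = {C} — none reach the full schema.
{C, M}⁺: M→E adds E; CEM→K adds K; E→ABL adds A, B, L → {A, B, C, E, K, L, M}. Minimal: {M}⁺ = {A, B, E, K, L, M}; {C}⁺ = {C} — none reach the full schema.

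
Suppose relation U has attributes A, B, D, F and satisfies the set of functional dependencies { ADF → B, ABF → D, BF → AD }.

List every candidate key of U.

BF, ADF

Attribute F never appears on the right-hand side of any dependency, so F must belong to every candidate key.
{F}⁺ = {F}, which is not all of the schema, so we must add further attributes.
{B, F}⁺: BF→AD adds A, D → {A, B, D, F}. Minimal: {F}⁺ = {F}; {B}⁺ = {B} — none reach the full schema.
{A, D, F}⁺: ADF→B adds B → {A, B, D, F}. Minimal: {D, F}⁺ = {D, F}; {A, F}⁺ = {A, F}; {A, D}⁺ = {A, D} — none reach the full schema.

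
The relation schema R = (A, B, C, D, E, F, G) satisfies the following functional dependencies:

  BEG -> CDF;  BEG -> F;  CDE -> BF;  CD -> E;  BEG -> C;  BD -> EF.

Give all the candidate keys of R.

{A, B, D, G}⁺: BD→EF adds E, F; BEG→CDF adds C → {A, B, C, D, E, F, G}. Minimal: {B, D, G}⁺ = {B, C, D, E, F, G}; {A, D, G}⁺ = {A, D, G}; {A, B, G}⁺ = {A, B, G}; … — none reach the full schema.
{A, B, E, G}⁺: BEG→CDF adds C, D, F → {A, B, C, D, E, F, G}. Minimal: {B, E, G}⁺ = {B, C, D, E, F, G}; {A, E, G}⁺ = {A, E, G}; {A, B, G}⁺ = {A, B, G}; … — none reach the full schema.
{A, C, D, G}⁺: CD→E adds E; CDE→BF adds B, F → {A, B, C, D, E, F, G}. Minimal: {C, D, G}⁺ = {B, C, D, E, F, G}; {A, D, G}⁺ = {A, D, G}; {A, C, G}⁺ = {A, C, G}; … — none reach the full schema.

{A, B, D, G}; {A, B, E, G}; {A, C, D, G}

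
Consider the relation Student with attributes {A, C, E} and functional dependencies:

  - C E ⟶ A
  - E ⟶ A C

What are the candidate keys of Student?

Attribute E never appears on the right-hand side of any dependency, so E must belong to every candidate key.
{E}⁺ = {A, C, E}, which is all of the schema, so {E} is the only candidate key.

{E}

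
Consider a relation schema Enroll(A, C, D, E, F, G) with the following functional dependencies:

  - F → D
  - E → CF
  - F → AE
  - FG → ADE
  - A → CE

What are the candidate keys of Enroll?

{A, G}⁺: A→CE adds C, E; E→CF adds F; FG→ADE adds D → {A, C, D, E, F, G}. Minimal: {G}⁺ = {G}; {A}⁺ = {A, C, D, E, F} — none reach the full schema.
{E, G}⁺: E→CF adds C, F; F→AE adds A; FG→ADE adds D → {A, C, D, E, F, G}. Minimal: {G}⁺ = {G}; {E}⁺ = {A, C, D, E, F} — none reach the full schema.
{F, G}⁺: F→D adds D; F→AE adds A, E; A→CE adds C → {A, C, D, E, F, G}. Minimal: {G}⁺ = {G}; {F}⁺ = {A, C, D, E, F} — none reach the full schema.

{A, G}, {E, G}, {F, G}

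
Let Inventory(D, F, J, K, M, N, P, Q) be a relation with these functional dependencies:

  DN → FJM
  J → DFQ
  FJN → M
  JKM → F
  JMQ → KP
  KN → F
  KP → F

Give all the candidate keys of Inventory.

Attribute N never appears on the right-hand side of any dependency, so N must belong to every candidate key.
{N}⁺ = {N}, which is not all of the schema, so we must add further attributes.
{D, N}⁺: DN→FJM adds F, J, M; J→DFQ adds Q; JMQ→KP adds K, P → {D, F, J, K, M, N, P, Q}. Minimal: {N}⁺ = {N}; {D}⁺ = {D} — none reach the full schema.
{J, N}⁺: J→DFQ adds D, F, Q; FJN→M adds M; JMQ→KP adds K, P → {D, F, J, K, M, N, P, Q}. Minimal: {N}⁺ = {N}; {J}⁺ = {D, F, J, Q} — none reach the full schema.
Any other superkey contains one of these as a subset, so there are no further candidate keys.

DN; JN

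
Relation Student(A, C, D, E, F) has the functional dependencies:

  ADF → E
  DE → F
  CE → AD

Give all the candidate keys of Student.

CE, ACDF

{C, E}⁺: CE→AD adds A, D; DE→F adds F → {A, C, D, E, F}.
{A, C, D, F}⁺: ADF→E adds E → {A, C, D, E, F}.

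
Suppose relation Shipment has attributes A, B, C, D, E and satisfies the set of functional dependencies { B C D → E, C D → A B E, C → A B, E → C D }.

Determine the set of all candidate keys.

(E); (C, D)

{E}⁺: E→CD adds C, D; CD→ABE adds A, B → {A, B, C, D, E}.
{C, D}⁺: CD→ABE adds A, B, E → {A, B, C, D, E}.
Any other superkey contains one of these as a subset, so there are no further candidate keys.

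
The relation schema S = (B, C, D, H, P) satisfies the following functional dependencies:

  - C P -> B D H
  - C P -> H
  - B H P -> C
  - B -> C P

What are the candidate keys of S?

{B}⁺: B→CP adds C, P; CP→BDH adds D, H → {B, C, D, H, P}.
{C, P}⁺: CP→BDH adds B, D, H → {B, C, D, H, P}. Minimal: {P}⁺ = {P}; {C}⁺ = {C} — none reach the full schema.

{B}, {C, P}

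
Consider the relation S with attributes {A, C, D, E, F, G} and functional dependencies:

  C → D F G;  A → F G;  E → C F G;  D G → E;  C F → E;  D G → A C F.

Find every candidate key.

C; E; AD; DG

{C}⁺: C→DFG adds D, F, G; DG→E adds E; DG→ACF adds A → {A, C, D, E, F, G}.
{E}⁺: E→CFG adds C, F, G; C→DFG adds D; DG→ACF adds A → {A, C, D, E, F, G}.
{A, D}⁺: A→FG adds F, G; DG→E adds E; DG→ACF adds C → {A, C, D, E, F, G}. Minimal: {D}⁺ = {D}; {A}⁺ = {A, F, G} — none reach the full schema.
{D, G}⁺: DG→E adds E; DG→ACF adds A, C, F → {A, C, D, E, F, G}. Minimal: {G}⁺ = {G}; {D}⁺ = {D} — none reach the full schema.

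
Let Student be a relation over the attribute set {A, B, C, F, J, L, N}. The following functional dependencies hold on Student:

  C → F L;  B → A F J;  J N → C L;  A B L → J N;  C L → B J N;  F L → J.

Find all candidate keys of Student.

{C}⁺: C→FL adds F, L; CL→BJN adds B, J, N; B→AFJ adds A → {A, B, C, F, J, L, N}.
{B, L}⁺: B→AFJ adds A, F, J; ABL→JN adds N; JN→CL adds C → {A, B, C, F, J, L, N}. Minimal: {L}⁺ = {L}; {B}⁺ = {A, B, F, J} — none reach the full schema.
{B, N}⁺: B→AFJ adds A, F, J; JN→CL adds C, L → {A, B, C, F, J, L, N}. Minimal: {N}⁺ = {N}; {B}⁺ = {A, B, F, J} — none reach the full schema.
{J, N}⁺: JN→CL adds C, L; CL→BJN adds B; C→FL adds F; B→AFJ adds A → {A, B, C, F, J, L, N}. Minimal: {N}⁺ = {N}; {J}⁺ = {J} — none reach the full schema.
{F, L, N}⁺: FL→J adds J; JN→CL adds C; CL→BJN adds B; B→AFJ adds A → {A, B, C, F, J, L, N}. Minimal: {L, N}⁺ = {L, N}; {F, N}⁺ = {F, N}; {F, L}⁺ = {F, J, L} — none reach the full schema.
Any other superkey contains one of these as a subset, so there are no further candidate keys.

{C}; {B, L}; {B, N}; {J, N}; {F, L, N}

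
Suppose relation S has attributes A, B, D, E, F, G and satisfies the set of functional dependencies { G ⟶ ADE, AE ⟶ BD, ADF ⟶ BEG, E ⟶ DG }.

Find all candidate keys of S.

EF, FG, ADF

Attribute F never appears on the right-hand side of any dependency, so F must belong to every candidate key.
{F}⁺ = {F}, which is not all of the schema, so we must add further attributes.
{E, F}⁺: E→DG adds D, G; G→ADE adds A; AE→BD adds B → {A, B, D, E, F, G}. Minimal: {F}⁺ = {F}; {E}⁺ = {A, B, D, E, G} — none reach the full schema.
{F, G}⁺: G→ADE adds A, D, E; AE→BD adds B → {A, B, D, E, F, G}. Minimal: {G}⁺ = {A, B, D, E, G}; {F}⁺ = {F} — none reach the full schema.
{A, D, F}⁺: ADF→BEG adds B, E, G → {A, B, D, E, F, G}. Minimal: {D, F}⁺ = {D, F}; {A, F}⁺ = {A, F}; {A, D}⁺ = {A, D} — none reach the full schema.
Any other superkey contains one of these as a subset, so there are no further candidate keys.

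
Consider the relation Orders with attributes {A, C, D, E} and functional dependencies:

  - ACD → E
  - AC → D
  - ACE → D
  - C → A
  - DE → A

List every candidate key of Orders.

{C}

Attribute C never appears on the right-hand side of any dependency, so C must belong to every candidate key.
{C}⁺ = {A, C, D, E}, which is all of the schema, so {C} is the only candidate key.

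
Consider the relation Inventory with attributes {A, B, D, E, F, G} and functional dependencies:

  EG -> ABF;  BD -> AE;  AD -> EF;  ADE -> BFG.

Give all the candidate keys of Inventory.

Attribute D never appears on the right-hand side of any dependency, so D must belong to every candidate key.
{D}⁺ = {D}, which is not all of the schema, so we must add further attributes.
{A, D}⁺: AD→EF adds E, F; ADE→BFG adds B, G → {A, B, D, E, F, G}.
{B, D}⁺: BD→AE adds A, E; AD→EF adds F; ADE→BFG adds G → {A, B, D, E, F, G}.
{D, E, G}⁺: EG→ABF adds A, B, F → {A, B, D, E, F, G}.

(A, D), (B, D), (D, E, G)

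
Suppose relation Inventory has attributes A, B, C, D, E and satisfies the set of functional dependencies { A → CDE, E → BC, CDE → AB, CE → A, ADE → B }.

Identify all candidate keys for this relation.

{A}⁺: A→CDE adds C, D, E; E→BC adds B → {A, B, C, D, E}.
{E}⁺: E→BC adds B, C; CE→A adds A; A→CDE adds D → {A, B, C, D, E}.
Any other superkey contains one of these as a subset, so there are no further candidate keys.

{A}, {E}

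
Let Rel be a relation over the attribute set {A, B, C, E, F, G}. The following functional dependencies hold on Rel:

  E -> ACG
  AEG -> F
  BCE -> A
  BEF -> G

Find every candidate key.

BE

Attributes B, E never appear on any right-hand side, so every candidate key must contain {B, E}.
{B, E}⁺ = {A, B, C, E, F, G}, which is all of the schema, so {B, E} is the only candidate key.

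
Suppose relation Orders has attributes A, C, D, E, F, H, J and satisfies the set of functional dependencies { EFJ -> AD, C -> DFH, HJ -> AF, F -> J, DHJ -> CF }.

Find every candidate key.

(C, E); (E, F, H); (E, H, J)

Attribute E never appears on the right-hand side of any dependency, so E must belong to every candidate key.
{E}⁺ = {E}, which is not all of the schema, so we must add further attributes.
{C, E}⁺: C→DFH adds D, F, H; F→J adds J; EFJ→AD adds A → {A, C, D, E, F, H, J}. Minimal: {E}⁺ = {E}; {C}⁺ = {A, C, D, F, H, J} — none reach the full schema.
{E, F, H}⁺: F→J adds J; EFJ→AD adds A, D; DHJ→CF adds C → {A, C, D, E, F, H, J}. Minimal: {F, H}⁺ = {A, F, H, J}; {E, H}⁺ = {E, H}; {E, F}⁺ = {A, D, E, F, J} — none reach the full schema.
{E, H, J}⁺: HJ→AF adds A, F; EFJ→AD adds D; DHJ→CF adds C → {A, C, D, E, F, H, J}. Minimal: {H, J}⁺ = {A, F, H, J}; {E, J}⁺ = {E, J}; {E, H}⁺ = {E, H} — none reach the full schema.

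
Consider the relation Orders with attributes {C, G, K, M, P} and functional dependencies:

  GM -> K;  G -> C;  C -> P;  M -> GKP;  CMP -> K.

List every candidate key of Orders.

Attribute M never appears on the right-hand side of any dependency, so M must belong to every candidate key.
{M}⁺ = {C, G, K, M, P}, which is all of the schema, so {M} is the only candidate key.

{M}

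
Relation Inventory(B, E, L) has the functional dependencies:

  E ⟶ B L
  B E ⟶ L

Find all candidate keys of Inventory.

{E}⁺: E→BL adds B, L → {B, E, L}.
No other minimal superkey exists.

(E)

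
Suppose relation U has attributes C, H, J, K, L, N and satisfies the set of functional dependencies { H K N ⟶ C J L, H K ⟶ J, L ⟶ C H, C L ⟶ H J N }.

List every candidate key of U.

{K, L}, {H, K, N}

{K, L}⁺: L→CH adds C, H; CL→HJN adds J, N → {C, H, J, K, L, N}. Minimal: {L}⁺ = {C, H, J, L, N}; {K}⁺ = {K} — none reach the full schema.
{H, K, N}⁺: HKN→CJL adds C, J, L → {C, H, J, K, L, N}. Minimal: {K, N}⁺ = {K, N}; {H, N}⁺ = {H, N}; {H, K}⁺ = {H, J, K} — none reach the full schema.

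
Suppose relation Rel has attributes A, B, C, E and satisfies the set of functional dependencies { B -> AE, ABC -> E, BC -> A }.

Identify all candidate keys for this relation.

{B, C}

Attributes B, C never appear on any right-hand side, so every candidate key must contain {B, C}.
{B, C}⁺ = {A, B, C, E}, which is all of the schema, so {B, C} is the only candidate key.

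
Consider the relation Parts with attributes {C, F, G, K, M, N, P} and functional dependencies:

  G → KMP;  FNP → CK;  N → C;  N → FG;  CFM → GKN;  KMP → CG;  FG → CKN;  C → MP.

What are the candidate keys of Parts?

(N), (C, F), (F, G), (F, K, M, P)

{N}⁺: N→C adds C; N→FG adds F, G; FG→CKN adds K; C→MP adds M, P → {C, F, G, K, M, N, P}.
{C, F}⁺: C→MP adds M, P; CFM→GKN adds G, K, N → {C, F, G, K, M, N, P}.
{F, G}⁺: G→KMP adds K, M, P; KMP→CG adds C; FG→CKN adds N → {C, F, G, K, M, N, P}.
{F, K, M, P}⁺: KMP→CG adds C, G; FG→CKN adds N → {C, F, G, K, M, N, P}.
Any other superkey contains one of these as a subset, so there are no further candidate keys.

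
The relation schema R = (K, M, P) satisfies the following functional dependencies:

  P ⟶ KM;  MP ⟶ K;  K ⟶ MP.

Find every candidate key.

{K}⁺: K→MP adds M, P → {K, M, P}.
{P}⁺: P→KM adds K, M → {K, M, P}.
Any other superkey contains one of these as a subset, so there are no further candidate keys.

{K}, {P}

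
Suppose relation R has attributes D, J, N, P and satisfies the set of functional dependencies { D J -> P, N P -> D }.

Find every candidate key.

(D, J, N), (J, N, P)

Attributes J, N never appear on any right-hand side, so every candidate key must contain {J, N}.
{J, N}⁺ = {J, N}, which is not all of the schema, so we must add further attributes.
{D, J, N}⁺: DJ→P adds P → {D, J, N, P}.
{J, N, P}⁺: NP→D adds D → {D, J, N, P}.
Any other superkey contains one of these as a subset, so there are no further candidate keys.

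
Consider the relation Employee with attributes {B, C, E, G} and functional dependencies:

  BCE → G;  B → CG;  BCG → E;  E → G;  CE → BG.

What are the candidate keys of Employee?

{B}⁺: B→CG adds C, G; BCG→E adds E → {B, C, E, G}.
{C, E}⁺: E→G adds G; CE→BG adds B → {B, C, E, G}. Minimal: {E}⁺ = {E, G}; {C}⁺ = {C} — none reach the full schema.
Any other superkey contains one of these as a subset, so there are no further candidate keys.

(B), (C, E)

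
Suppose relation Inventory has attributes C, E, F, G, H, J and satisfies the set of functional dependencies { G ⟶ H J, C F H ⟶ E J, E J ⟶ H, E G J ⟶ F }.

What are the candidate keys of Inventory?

Attributes C, G never appear on any right-hand side, so every candidate key must contain {C, G}.
{C, G}⁺ = {C, G, H, J}, which is not all of the schema, so we must add further attributes.
{C, E, G}⁺: G→HJ adds H, J; EGJ→F adds F → {C, E, F, G, H, J}. Minimal: {E, G}⁺ = {E, F, G, H, J}; {C, G}⁺ = {C, G, H, J}; {C, E}⁺ = {C, E} — none reach the full schema.
{C, F, G}⁺: G→HJ adds H, J; CFH→EJ adds E → {C, E, F, G, H, J}. Minimal: {F, G}⁺ = {F, G, H, J}; {C, G}⁺ = {C, G, H, J}; {C, F}⁺ = {C, F} — none reach the full schema.

{C, E, G}, {C, F, G}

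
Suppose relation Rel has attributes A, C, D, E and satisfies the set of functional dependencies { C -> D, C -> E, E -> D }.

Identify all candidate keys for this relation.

Attributes A, C never appear on any right-hand side, so every candidate key must contain {A, C}.
{A, C}⁺ = {A, C, D, E}, which is all of the schema, so {A, C} is the only candidate key.

AC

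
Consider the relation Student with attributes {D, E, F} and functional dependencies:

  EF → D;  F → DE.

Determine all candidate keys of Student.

Attribute F never appears on the right-hand side of any dependency, so F must belong to every candidate key.
{F}⁺ = {D, E, F}, which is all of the schema, so {F} is the only candidate key.

{F}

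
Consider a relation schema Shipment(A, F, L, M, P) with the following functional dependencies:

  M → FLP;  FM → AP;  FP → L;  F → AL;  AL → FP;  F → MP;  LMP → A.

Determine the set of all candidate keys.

{F}⁺: F→AL adds A, L; AL→FP adds P; F→MP adds M → {A, F, L, M, P}.
{M}⁺: M→FLP adds F, L, P; FM→AP adds A → {A, F, L, M, P}.
{A, L}⁺: AL→FP adds F, P; F→MP adds M → {A, F, L, M, P}. Minimal: {L}⁺ = {L}; {A}⁺ = {A} — none reach the full schema.

(F), (M), (A, L)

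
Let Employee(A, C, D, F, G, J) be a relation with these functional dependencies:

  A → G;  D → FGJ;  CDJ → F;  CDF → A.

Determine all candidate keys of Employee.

CD

Attributes C, D never appear on any right-hand side, so every candidate key must contain {C, D}.
{C, D}⁺ = {A, C, D, F, G, J}, which is all of the schema, so {C, D} is the only candidate key.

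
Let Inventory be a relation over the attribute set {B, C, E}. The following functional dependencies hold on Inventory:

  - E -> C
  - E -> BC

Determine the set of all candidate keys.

(E)

Attribute E never appears on the right-hand side of any dependency, so E must belong to every candidate key.
{E}⁺ = {B, C, E}, which is all of the schema, so {E} is the only candidate key.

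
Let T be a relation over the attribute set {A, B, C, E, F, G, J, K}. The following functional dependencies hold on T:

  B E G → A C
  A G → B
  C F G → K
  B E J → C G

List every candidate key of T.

{B, E, F, J}, {A, E, F, G, J}

Attributes E, F, J never appear on any right-hand side, so every candidate key must contain {E, F, J}.
{E, F, J}⁺ = {E, F, J}, which is not all of the schema, so we must add further attributes.
{B, E, F, J}⁺: BEJ→CG adds C, G; BEG→AC adds A; CFG→K adds K → {A, B, C, E, F, G, J, K}. Minimal: {E, F, J}⁺ = {E, F, J}; {B, F, J}⁺ = {B, F, J}; {B, E, J}⁺ = {A, B, C, E, G, J}; … — none reach the full schema.
{A, E, F, G, J}⁺: AG→B adds B; BEJ→CG adds C; CFG→K adds K → {A, B, C, E, F, G, J, K}. Minimal: {E, F, G, J}⁺ = {E, F, G, J}; {A, F, G, J}⁺ = {A, B, F, G, J}; {A, E, G, J}⁺ = {A, B, C, E, G, J}; … — none reach the full schema.
Any other superkey contains one of these as a subset, so there are no further candidate keys.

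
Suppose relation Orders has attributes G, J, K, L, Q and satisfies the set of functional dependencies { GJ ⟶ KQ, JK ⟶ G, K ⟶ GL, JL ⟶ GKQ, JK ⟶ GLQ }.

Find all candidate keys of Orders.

{G, J}, {J, K}, {J, L}

{G, J}⁺: GJ→KQ adds K, Q; K→GL adds L → {G, J, K, L, Q}. Minimal: {J}⁺ = {J}; {G}⁺ = {G} — none reach the full schema.
{J, K}⁺: JK→G adds G; K→GL adds L; JL→GKQ adds Q → {G, J, K, L, Q}. Minimal: {K}⁺ = {G, K, L}; {J}⁺ = {J} — none reach the full schema.
{J, L}⁺: JL→GKQ adds G, K, Q → {G, J, K, L, Q}. Minimal: {L}⁺ = {L}; {J}⁺ = {J} — none reach the full schema.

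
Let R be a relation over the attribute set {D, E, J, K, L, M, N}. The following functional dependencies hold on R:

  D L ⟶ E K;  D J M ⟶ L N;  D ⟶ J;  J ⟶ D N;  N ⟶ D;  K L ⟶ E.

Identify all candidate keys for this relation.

Attribute M never appears on the right-hand side of any dependency, so M must belong to every candidate key.
{M}⁺ = {M}, which is not all of the schema, so we must add further attributes.
{D, M}⁺: D→J adds J; J→DN adds N; DJM→LN adds L; DL→EK adds E, K → {D, E, J, K, L, M, N}.
{J, M}⁺: J→DN adds D, N; DJM→LN adds L; DL→EK adds E, K → {D, E, J, K, L, M, N}.
{M, N}⁺: N→D adds D; D→J adds J; DJM→LN adds L; DL→EK adds E, K → {D, E, J, K, L, M, N}.

DM; JM; MN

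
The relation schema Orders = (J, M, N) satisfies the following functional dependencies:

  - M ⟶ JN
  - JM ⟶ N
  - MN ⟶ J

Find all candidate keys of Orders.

{M}⁺: M→JN adds J, N → {J, M, N}.

{M}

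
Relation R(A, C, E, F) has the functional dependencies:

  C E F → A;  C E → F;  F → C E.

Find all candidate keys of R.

F, CE

{F}⁺: F→CE adds C, E; CEF→A adds A → {A, C, E, F}.
{C, E}⁺: CE→F adds F; CEF→A adds A → {A, C, E, F}. Minimal: {E}⁺ = {E}; {C}⁺ = {C} — none reach the full schema.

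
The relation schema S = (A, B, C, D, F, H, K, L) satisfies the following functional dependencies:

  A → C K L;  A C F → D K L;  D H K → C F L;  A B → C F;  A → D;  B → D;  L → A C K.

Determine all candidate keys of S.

Attributes B, H never appear on any right-hand side, so every candidate key must contain {B, H}.
{B, H}⁺ = {B, D, H}, which is not all of the schema, so we must add further attributes.
{A, B, H}⁺: A→CKL adds C, K, L; AB→CF adds F; A→D adds D → {A, B, C, D, F, H, K, L}. Minimal: {B, H}⁺ = {B, D, H}; {A, H}⁺ = {A, C, D, F, H, K, L}; {A, B}⁺ = {A, B, C, D, F, K, L} — none reach the full schema.
{B, H, K}⁺: B→D adds D; DHK→CFL adds C, F, L; L→ACK adds A → {A, B, C, D, F, H, K, L}. Minimal: {H, K}⁺ = {H, K}; {B, K}⁺ = {B, D, K}; {B, H}⁺ = {B, D, H} — none reach the full schema.
{B, H, L}⁺: B→D adds D; L→ACK adds A, C, K; DHK→CFL adds F → {A, B, C, D, F, H, K, L}. Minimal: {H, L}⁺ = {A, C, D, F, H, K, L}; {B, L}⁺ = {A, B, C, D, F, K, L}; {B, H}⁺ = {B, D, H} — none reach the full schema.
Any other superkey contains one of these as a subset, so there are no further candidate keys.

(A, B, H); (B, H, K); (B, H, L)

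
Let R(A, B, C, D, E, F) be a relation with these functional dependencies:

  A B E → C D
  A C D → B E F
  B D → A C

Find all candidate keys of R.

{B, D}, {A, B, E}, {A, C, D}

{B, D}⁺: BD→AC adds A, C; ACD→BEF adds E, F → {A, B, C, D, E, F}. Minimal: {D}⁺ = {D}; {B}⁺ = {B} — none reach the full schema.
{A, B, E}⁺: ABE→CD adds C, D; ACD→BEF adds F → {A, B, C, D, E, F}. Minimal: {B, E}⁺ = {B, E}; {A, E}⁺ = {A, E}; {A, B}⁺ = {A, B} — none reach the full schema.
{A, C, D}⁺: ACD→BEF adds B, E, F → {A, B, C, D, E, F}. Minimal: {C, D}⁺ = {C, D}; {A, D}⁺ = {A, D}; {A, C}⁺ = {A, C} — none reach the full schema.
Any other superkey contains one of these as a subset, so there are no further candidate keys.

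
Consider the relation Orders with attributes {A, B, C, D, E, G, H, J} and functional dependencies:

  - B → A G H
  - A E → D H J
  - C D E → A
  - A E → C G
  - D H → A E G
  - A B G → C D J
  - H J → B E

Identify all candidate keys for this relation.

(B), (A, E), (D, H), (H, J), (C, D, E)

{B}⁺: B→AGH adds A, G, H; ABG→CDJ adds C, D, J; HJ→BE adds E → {A, B, C, D, E, G, H, J}.
{A, E}⁺: AE→DHJ adds D, H, J; AE→CG adds C, G; HJ→BE adds B → {A, B, C, D, E, G, H, J}. Minimal: {E}⁺ = {E}; {A}⁺ = {A} — none reach the full schema.
{D, H}⁺: DH→AEG adds A, E, G; AE→DHJ adds J; AE→CG adds C; HJ→BE adds B → {A, B, C, D, E, G, H, J}. Minimal: {H}⁺ = {H}; {D}⁺ = {D} — none reach the full schema.
{H, J}⁺: HJ→BE adds B, E; B→AGH adds A, G; AE→DHJ adds D; AE→CG adds C → {A, B, C, D, E, G, H, J}. Minimal: {J}⁺ = {J}; {H}⁺ = {H} — none reach the full schema.
{C, D, E}⁺: CDE→A adds A; AE→CG adds G; AE→DHJ adds H, J; HJ→BE adds B → {A, B, C, D, E, G, H, J}. Minimal: {D, E}⁺ = {D, E}; {C, E}⁺ = {C, E}; {C, D}⁺ = {C, D} — none reach the full schema.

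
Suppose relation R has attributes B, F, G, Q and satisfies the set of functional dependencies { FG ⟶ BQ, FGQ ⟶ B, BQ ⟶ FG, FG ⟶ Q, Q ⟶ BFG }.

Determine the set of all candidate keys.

{Q}⁺: Q→BFG adds B, F, G → {B, F, G, Q}.
{F, G}⁺: FG→BQ adds B, Q → {B, F, G, Q}.
Any other superkey contains one of these as a subset, so there are no further candidate keys.

(Q); (F, G)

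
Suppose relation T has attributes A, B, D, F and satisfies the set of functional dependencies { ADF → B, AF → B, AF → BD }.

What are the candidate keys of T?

Attributes A, F never appear on any right-hand side, so every candidate key must contain {A, F}.
{A, F}⁺ = {A, B, D, F}, which is all of the schema, so {A, F} is the only candidate key.

{A, F}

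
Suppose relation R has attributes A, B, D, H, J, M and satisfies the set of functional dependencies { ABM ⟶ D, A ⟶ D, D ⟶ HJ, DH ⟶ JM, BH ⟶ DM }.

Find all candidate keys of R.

{A, B}

Attributes A, B never appear on any right-hand side, so every candidate key must contain {A, B}.
{A, B}⁺ = {A, B, D, H, J, M}, which is all of the schema, so {A, B} is the only candidate key.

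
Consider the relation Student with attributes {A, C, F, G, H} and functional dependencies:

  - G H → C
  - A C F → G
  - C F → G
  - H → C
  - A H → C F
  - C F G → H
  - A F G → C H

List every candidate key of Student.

{A, H}; {A, C, F}; {A, F, G}

Attribute A never appears on the right-hand side of any dependency, so A must belong to every candidate key.
{A}⁺ = {A}, which is not all of the schema, so we must add further attributes.
{A, H}⁺: H→C adds C; AH→CF adds F; ACF→G adds G → {A, C, F, G, H}. Minimal: {H}⁺ = {C, H}; {A}⁺ = {A} — none reach the full schema.
{A, C, F}⁺: ACF→G adds G; CFG→H adds H → {A, C, F, G, H}. Minimal: {C, F}⁺ = {C, F, G, H}; {A, F}⁺ = {A, F}; {A, C}⁺ = {A, C} — none reach the full schema.
{A, F, G}⁺: AFG→CH adds C, H → {A, C, F, G, H}. Minimal: {F, G}⁺ = {F, G}; {A, G}⁺ = {A, G}; {A, F}⁺ = {A, F} — none reach the full schema.
Any other superkey contains one of these as a subset, so there are no further candidate keys.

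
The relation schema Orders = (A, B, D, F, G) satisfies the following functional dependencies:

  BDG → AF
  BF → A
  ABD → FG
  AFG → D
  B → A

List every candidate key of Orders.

Attribute B never appears on the right-hand side of any dependency, so B must belong to every candidate key.
{B}⁺ = {A, B}, which is not all of the schema, so we must add further attributes.
{B, D}⁺: B→A adds A; ABD→FG adds F, G → {A, B, D, F, G}. Minimal: {D}⁺ = {D}; {B}⁺ = {A, B} — none reach the full schema.
{B, F, G}⁺: BF→A adds A; AFG→D adds D → {A, B, D, F, G}. Minimal: {F, G}⁺ = {F, G}; {B, G}⁺ = {A, B, G}; {B, F}⁺ = {A, B, F} — none reach the full schema.

(B, D), (B, F, G)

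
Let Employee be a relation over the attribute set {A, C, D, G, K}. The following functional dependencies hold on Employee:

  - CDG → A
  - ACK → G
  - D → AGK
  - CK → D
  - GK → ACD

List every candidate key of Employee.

{D}, {C, K}, {G, K}

{D}⁺: D→AGK adds A, G, K; GK→ACD adds C → {A, C, D, G, K}.
{C, K}⁺: CK→D adds D; D→AGK adds A, G → {A, C, D, G, K}. Minimal: {K}⁺ = {K}; {C}⁺ = {C} — none reach the full schema.
{G, K}⁺: GK→ACD adds A, C, D → {A, C, D, G, K}. Minimal: {K}⁺ = {K}; {G}⁺ = {G} — none reach the full schema.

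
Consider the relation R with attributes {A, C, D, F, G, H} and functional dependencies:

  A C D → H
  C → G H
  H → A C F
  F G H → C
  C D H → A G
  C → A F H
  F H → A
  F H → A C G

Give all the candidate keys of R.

Attribute D never appears on the right-hand side of any dependency, so D must belong to every candidate key.
{D}⁺ = {D}, which is not all of the schema, so we must add further attributes.
{C, D}⁺: C→GH adds G, H; H→ACF adds A, F → {A, C, D, F, G, H}.
{D, H}⁺: H→ACF adds A, C, F; CDH→AG adds G → {A, C, D, F, G, H}.
Any other superkey contains one of these as a subset, so there are no further candidate keys.

{C, D}, {D, H}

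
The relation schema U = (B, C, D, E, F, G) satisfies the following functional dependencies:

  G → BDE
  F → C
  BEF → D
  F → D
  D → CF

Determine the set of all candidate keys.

{G}

Attribute G never appears on the right-hand side of any dependency, so G must belong to every candidate key.
{G}⁺ = {B, C, D, E, F, G}, which is all of the schema, so {G} is the only candidate key.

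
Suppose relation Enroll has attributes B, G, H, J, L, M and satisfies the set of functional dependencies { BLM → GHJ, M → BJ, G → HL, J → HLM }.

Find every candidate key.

(J), (M)

{J}⁺: J→HLM adds H, L, M; M→BJ adds B; BLM→GHJ adds G → {B, G, H, J, L, M}.
{M}⁺: M→BJ adds B, J; J→HLM adds H, L; BLM→GHJ adds G → {B, G, H, J, L, M}.
Any other superkey contains one of these as a subset, so there are no further candidate keys.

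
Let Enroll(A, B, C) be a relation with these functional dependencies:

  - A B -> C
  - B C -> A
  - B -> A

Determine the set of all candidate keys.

Attribute B never appears on the right-hand side of any dependency, so B must belong to every candidate key.
{B}⁺ = {A, B, C}, which is all of the schema, so {B} is the only candidate key.

{B}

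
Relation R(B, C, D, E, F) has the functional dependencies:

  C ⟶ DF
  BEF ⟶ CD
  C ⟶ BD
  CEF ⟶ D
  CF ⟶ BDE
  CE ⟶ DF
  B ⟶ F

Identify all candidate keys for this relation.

{C}, {B, E}

{C}⁺: C→DF adds D, F; C→BD adds B; CF→BDE adds E → {B, C, D, E, F}.
{B, E}⁺: B→F adds F; BEF→CD adds C, D → {B, C, D, E, F}. Minimal: {E}⁺ = {E}; {B}⁺ = {B, F} — none reach the full schema.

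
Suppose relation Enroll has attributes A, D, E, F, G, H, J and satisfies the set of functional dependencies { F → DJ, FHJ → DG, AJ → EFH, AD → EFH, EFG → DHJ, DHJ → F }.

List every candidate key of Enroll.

Attribute A never appears on the right-hand side of any dependency, so A must belong to every candidate key.
{A}⁺ = {A}, which is not all of the schema, so we must add further attributes.
{A, D}⁺: AD→EFH adds E, F, H; F→DJ adds J; FHJ→DG adds G → {A, D, E, F, G, H, J}. Minimal: {D}⁺ = {D}; {A}⁺ = {A} — none reach the full schema.
{A, F}⁺: F→DJ adds D, J; AJ→EFH adds E, H; FHJ→DG adds G → {A, D, E, F, G, H, J}. Minimal: {F}⁺ = {D, F, J}; {A}⁺ = {A} — none reach the full schema.
{A, J}⁺: AJ→EFH adds E, F, H; F→DJ adds D; FHJ→DG adds G → {A, D, E, F, G, H, J}. Minimal: {J}⁺ = {J}; {A}⁺ = {A} — none reach the full schema.

{A, D}, {A, F}, {A, J}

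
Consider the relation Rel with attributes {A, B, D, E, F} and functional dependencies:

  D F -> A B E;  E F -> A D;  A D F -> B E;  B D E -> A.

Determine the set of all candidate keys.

{D, F}⁺: DF→ABE adds A, B, E → {A, B, D, E, F}. Minimal: {F}⁺ = {F}; {D}⁺ = {D} — none reach the full schema.
{E, F}⁺: EF→AD adds A, D; ADF→BE adds B → {A, B, D, E, F}. Minimal: {F}⁺ = {F}; {E}⁺ = {E} — none reach the full schema.
Any other superkey contains one of these as a subset, so there are no further candidate keys.

{D, F}; {E, F}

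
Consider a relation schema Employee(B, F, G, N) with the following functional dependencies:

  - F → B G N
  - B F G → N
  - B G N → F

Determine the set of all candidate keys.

{F}⁺: F→BGN adds B, G, N → {B, F, G, N}.
{B, G, N}⁺: BGN→F adds F → {B, F, G, N}. Minimal: {G, N}⁺ = {G, N}; {B, N}⁺ = {B, N}; {B, G}⁺ = {B, G} — none reach the full schema.

{F}, {B, G, N}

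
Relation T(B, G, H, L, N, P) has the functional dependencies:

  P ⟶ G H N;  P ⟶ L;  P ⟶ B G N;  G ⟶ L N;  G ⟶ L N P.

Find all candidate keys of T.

G; P

{G}⁺: G→LN adds L, N; G→LNP adds P; P→GHN adds H; P→BGN adds B → {B, G, H, L, N, P}.
{P}⁺: P→GHN adds G, H, N; P→L adds L; P→BGN adds B → {B, G, H, L, N, P}.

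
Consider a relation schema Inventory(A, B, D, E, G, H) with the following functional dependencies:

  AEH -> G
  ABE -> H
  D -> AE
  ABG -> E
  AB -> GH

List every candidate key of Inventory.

Attributes B, D never appear on any right-hand side, so every candidate key must contain {B, D}.
{B, D}⁺ = {A, B, D, E, G, H}, which is all of the schema, so {B, D} is the only candidate key.

BD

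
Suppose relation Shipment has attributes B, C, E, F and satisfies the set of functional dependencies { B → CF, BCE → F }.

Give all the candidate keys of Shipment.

Attributes B, E never appear on any right-hand side, so every candidate key must contain {B, E}.
{B, E}⁺ = {B, C, E, F}, which is all of the schema, so {B, E} is the only candidate key.

(B, E)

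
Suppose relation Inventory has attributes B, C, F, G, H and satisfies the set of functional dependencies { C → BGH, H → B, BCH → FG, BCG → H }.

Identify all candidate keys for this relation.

{C}

Attribute C never appears on the right-hand side of any dependency, so C must belong to every candidate key.
{C}⁺ = {B, C, F, G, H}, which is all of the schema, so {C} is the only candidate key.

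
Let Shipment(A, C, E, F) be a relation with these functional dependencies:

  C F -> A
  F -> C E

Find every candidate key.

(F)

{F}⁺: F→CE adds C, E; CF→A adds A → {A, C, E, F}.
No other minimal superkey exists.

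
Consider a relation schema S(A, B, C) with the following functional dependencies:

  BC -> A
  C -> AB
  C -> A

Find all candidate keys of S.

(C)

{C}⁺: C→AB adds A, B → {A, B, C}.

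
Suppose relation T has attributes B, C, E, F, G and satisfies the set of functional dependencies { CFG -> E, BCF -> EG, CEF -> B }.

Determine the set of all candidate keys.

{B, C, F}; {C, E, F}; {C, F, G}

Attributes C, F never appear on any right-hand side, so every candidate key must contain {C, F}.
{C, F}⁺ = {C, F}, which is not all of the schema, so we must add further attributes.
{B, C, F}⁺: BCF→EG adds E, G → {B, C, E, F, G}. Minimal: {C, F}⁺ = {C, F}; {B, F}⁺ = {B, F}; {B, C}⁺ = {B, C} — none reach the full schema.
{C, E, F}⁺: CEF→B adds B; BCF→EG adds G → {B, C, E, F, G}. Minimal: {E, F}⁺ = {E, F}; {C, F}⁺ = {C, F}; {C, E}⁺ = {C, E} — none reach the full schema.
{C, F, G}⁺: CFG→E adds E; CEF→B adds B → {B, C, E, F, G}. Minimal: {F, G}⁺ = {F, G}; {C, G}⁺ = {C, G}; {C, F}⁺ = {C, F} — none reach the full schema.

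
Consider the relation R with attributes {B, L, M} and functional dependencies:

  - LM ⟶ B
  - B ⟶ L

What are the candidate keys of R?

{B, M}, {L, M}

Attribute M never appears on the right-hand side of any dependency, so M must belong to every candidate key.
{M}⁺ = {M}, which is not all of the schema, so we must add further attributes.
{B, M}⁺: B→L adds L → {B, L, M}.
{L, M}⁺: LM→B adds B → {B, L, M}.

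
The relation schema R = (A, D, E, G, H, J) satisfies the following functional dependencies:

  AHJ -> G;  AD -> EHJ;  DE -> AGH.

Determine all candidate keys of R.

{A, D}⁺: AD→EHJ adds E, H, J; DE→AGH adds G → {A, D, E, G, H, J}. Minimal: {D}⁺ = {D}; {A}⁺ = {A} — none reach the full schema.
{D, E}⁺: DE→AGH adds A, G, H; AD→EHJ adds J → {A, D, E, G, H, J}. Minimal: {E}⁺ = {E}; {D}⁺ = {D} — none reach the full schema.
Any other superkey contains one of these as a subset, so there are no further candidate keys.

AD, DE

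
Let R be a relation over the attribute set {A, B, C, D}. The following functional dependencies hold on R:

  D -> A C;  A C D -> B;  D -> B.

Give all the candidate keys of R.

{D}

Attribute D never appears on the right-hand side of any dependency, so D must belong to every candidate key.
{D}⁺ = {A, B, C, D}, which is all of the schema, so {D} is the only candidate key.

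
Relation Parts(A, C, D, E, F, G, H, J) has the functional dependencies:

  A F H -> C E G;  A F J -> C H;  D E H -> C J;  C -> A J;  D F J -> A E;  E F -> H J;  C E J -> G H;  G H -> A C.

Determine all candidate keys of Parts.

Attributes D, F never appear on any right-hand side, so every candidate key must contain {D, F}.
{D, F}⁺ = {D, F}, which is not all of the schema, so we must add further attributes.
{C, D, F}⁺: C→AJ adds A, J; DFJ→AE adds E; EF→HJ adds H; CEJ→GH adds G → {A, C, D, E, F, G, H, J}. Minimal: {D, F}⁺ = {D, F}; {C, F}⁺ = {A, C, E, F, G, H, J}; {C, D}⁺ = {A, C, D, J} — none reach the full schema.
{D, E, F}⁺: EF→HJ adds H, J; DEH→CJ adds C; C→AJ adds A; CEJ→GH adds G → {A, C, D, E, F, G, H, J}. Minimal: {E, F}⁺ = {E, F, H, J}; {D, F}⁺ = {D, F}; {D, E}⁺ = {D, E} — none reach the full schema.
{D, F, J}⁺: DFJ→AE adds A, E; EF→HJ adds H; AFH→CEG adds C, G → {A, C, D, E, F, G, H, J}. Minimal: {F, J}⁺ = {F, J}; {D, J}⁺ = {D, J}; {D, F}⁺ = {D, F} — none reach the full schema.
{A, D, F, H}⁺: AFH→CEG adds C, E, G; DEH→CJ adds J → {A, C, D, E, F, G, H, J}. Minimal: {D, F, H}⁺ = {D, F, H}; {A, F, H}⁺ = {A, C, E, F, G, H, J}; {A, D, H}⁺ = {A, D, H}; … — none reach the full schema.
{D, F, G, H}⁺: GH→AC adds A, C; AFH→CEG adds E; DEH→CJ adds J → {A, C, D, E, F, G, H, J}. Minimal: {F, G, H}⁺ = {A, C, E, F, G, H, J}; {D, G, H}⁺ = {A, C, D, G, H, J}; {D, F, H}⁺ = {D, F, H}; … — none reach the full schema.

CDF, DEF, DFJ, ADFH, DFGH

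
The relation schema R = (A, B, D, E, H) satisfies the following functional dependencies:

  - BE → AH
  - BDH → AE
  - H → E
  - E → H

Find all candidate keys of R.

Attributes B, D never appear on any right-hand side, so every candidate key must contain {B, D}.
{B, D}⁺ = {B, D}, which is not all of the schema, so we must add further attributes.
{B, D, E}⁺: BE→AH adds A, H → {A, B, D, E, H}. Minimal: {D, E}⁺ = {D, E, H}; {B, E}⁺ = {A, B, E, H}; {B, D}⁺ = {B, D} — none reach the full schema.
{B, D, H}⁺: BDH→AE adds A, E → {A, B, D, E, H}. Minimal: {D, H}⁺ = {D, E, H}; {B, H}⁺ = {A, B, E, H}; {B, D}⁺ = {B, D} — none reach the full schema.
Any other superkey contains one of these as a subset, so there are no further candidate keys.

(B, D, E), (B, D, H)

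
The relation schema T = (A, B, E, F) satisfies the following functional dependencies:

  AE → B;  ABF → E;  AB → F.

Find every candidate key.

AB, AE

Attribute A never appears on the right-hand side of any dependency, so A must belong to every candidate key.
{A}⁺ = {A}, which is not all of the schema, so we must add further attributes.
{A, B}⁺: AB→F adds F; ABF→E adds E → {A, B, E, F}. Minimal: {B}⁺ = {B}; {A}⁺ = {A} — none reach the full schema.
{A, E}⁺: AE→B adds B; AB→F adds F → {A, B, E, F}. Minimal: {E}⁺ = {E}; {A}⁺ = {A} — none reach the full schema.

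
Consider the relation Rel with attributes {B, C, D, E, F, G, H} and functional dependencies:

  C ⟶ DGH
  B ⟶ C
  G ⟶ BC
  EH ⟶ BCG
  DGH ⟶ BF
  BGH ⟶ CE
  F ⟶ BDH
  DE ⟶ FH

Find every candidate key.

(B); (C); (F); (G); (D, E); (E, H)

{B}⁺: B→C adds C; C→DGH adds D, G, H; DGH→BF adds F; BGH→CE adds E → {B, C, D, E, F, G, H}.
{C}⁺: C→DGH adds D, G, H; G→BC adds B; DGH→BF adds F; BGH→CE adds E → {B, C, D, E, F, G, H}.
{F}⁺: F→BDH adds B, D, H; B→C adds C; C→DGH adds G; BGH→CE adds E → {B, C, D, E, F, G, H}.
{G}⁺: G→BC adds B, C; C→DGH adds D, H; DGH→BF adds F; BGH→CE adds E → {B, C, D, E, F, G, H}.
{D, E}⁺: DE→FH adds F, H; EH→BCG adds B, C, G → {B, C, D, E, F, G, H}.
{E, H}⁺: EH→BCG adds B, C, G; C→DGH adds D; DGH→BF adds F → {B, C, D, E, F, G, H}.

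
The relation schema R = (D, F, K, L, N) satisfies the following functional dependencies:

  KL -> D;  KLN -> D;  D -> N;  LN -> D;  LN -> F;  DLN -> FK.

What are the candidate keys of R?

(D, L), (K, L), (L, N)

Attribute L never appears on the right-hand side of any dependency, so L must belong to every candidate key.
{L}⁺ = {L}, which is not all of the schema, so we must add further attributes.
{D, L}⁺: D→N adds N; LN→F adds F; DLN→FK adds K → {D, F, K, L, N}. Minimal: {L}⁺ = {L}; {D}⁺ = {D, N} — none reach the full schema.
{K, L}⁺: KL→D adds D; D→N adds N; LN→F adds F → {D, F, K, L, N}. Minimal: {L}⁺ = {L}; {K}⁺ = {K} — none reach the full schema.
{L, N}⁺: LN→D adds D; LN→F adds F; DLN→FK adds K → {D, F, K, L, N}. Minimal: {N}⁺ = {N}; {L}⁺ = {L} — none reach the full schema.
Any other superkey contains one of these as a subset, so there are no further candidate keys.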